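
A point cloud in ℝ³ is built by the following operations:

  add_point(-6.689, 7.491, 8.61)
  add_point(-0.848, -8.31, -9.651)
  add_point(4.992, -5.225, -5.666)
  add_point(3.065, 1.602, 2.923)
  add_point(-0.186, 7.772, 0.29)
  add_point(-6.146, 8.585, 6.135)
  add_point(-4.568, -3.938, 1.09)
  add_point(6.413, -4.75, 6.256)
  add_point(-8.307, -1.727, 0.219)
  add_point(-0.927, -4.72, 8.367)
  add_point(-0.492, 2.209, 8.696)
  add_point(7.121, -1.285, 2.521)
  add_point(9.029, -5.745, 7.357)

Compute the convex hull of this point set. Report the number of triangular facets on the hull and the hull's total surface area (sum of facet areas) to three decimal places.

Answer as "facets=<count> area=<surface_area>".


facets=18 area=758.226

Extreme-point indices: [0, 1, 2, 4, 5, 6, 8, 9, 10, 11, 12] — 11 of 13 on the boundary.

Facet areas (half cross-product norm):
  f1: (p9, p1, p12) → 91.7104
  f2: (p4, p5, p8) → 48.3892
  f3: (p4, p1, p8) → 87.5591
  f4: (p0, p4, p5) → 7.9556
  f5: (p0, p5, p8) → 16.6387
  f6: (p0, p9, p8) → 66.5782
  f7: (p6, p1, p8) → 26.0237
  f8: (p6, p9, p8) → 14.5042
  f9: (p6, p9, p1) → 39.2621
  f10: (p2, p1, p12) → 37.4863
  f11: (p2, p4, p1) → 56.1899
  f12: (p10, p9, p12) → 34.9243
  f13: (p10, p0, p9) → 22.6705
  f14: (p10, p4, p12) → 61.0963
  f15: (p10, p0, p4) → 38.5615
  f16: (p11, p4, p12) → 24.2182
  f17: (p11, p2, p12) → 29.1787
  f18: (p11, p2, p4) → 55.2786
Σ area = 758.226

Euler characteristic 11−27+18 = 2 ✓


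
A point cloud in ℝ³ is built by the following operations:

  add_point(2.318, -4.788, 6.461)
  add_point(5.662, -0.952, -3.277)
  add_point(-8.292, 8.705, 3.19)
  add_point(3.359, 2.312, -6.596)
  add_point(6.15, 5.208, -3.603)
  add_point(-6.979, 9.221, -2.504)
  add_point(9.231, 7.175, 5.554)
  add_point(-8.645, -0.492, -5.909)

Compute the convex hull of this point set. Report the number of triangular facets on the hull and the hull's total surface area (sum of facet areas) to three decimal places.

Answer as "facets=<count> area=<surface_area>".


8 of the 8 inputs are extreme points: [0, 1, 2, 3, 4, 5, 6, 7].

Per-facet area ½‖(b−a)×(c−a)‖:
  f1: (p3, p5, p7) → 60.3230
  f2: (p4, p5, p6) → 66.9581
  f3: (p4, p3, p5) → 32.7693
  f4: (p2, p5, p6) → 51.8713
  f5: (p2, p0, p6) → 112.0852
  f6: (p2, p5, p7) → 29.9684
  f7: (p2, p0, p7) → 103.6069
  f8: (p1, p4, p3) → 12.5522
  f9: (p1, p3, p7) → 31.0189
  f10: (p1, p0, p7) → 79.3019
  f11: (p1, p0, p6) → 65.3591
  f12: (p1, p4, p6) → 30.0381
Σ area = 675.852

Check V−E+F: 8 − 18 + 12 = 2.

facets=12 area=675.852


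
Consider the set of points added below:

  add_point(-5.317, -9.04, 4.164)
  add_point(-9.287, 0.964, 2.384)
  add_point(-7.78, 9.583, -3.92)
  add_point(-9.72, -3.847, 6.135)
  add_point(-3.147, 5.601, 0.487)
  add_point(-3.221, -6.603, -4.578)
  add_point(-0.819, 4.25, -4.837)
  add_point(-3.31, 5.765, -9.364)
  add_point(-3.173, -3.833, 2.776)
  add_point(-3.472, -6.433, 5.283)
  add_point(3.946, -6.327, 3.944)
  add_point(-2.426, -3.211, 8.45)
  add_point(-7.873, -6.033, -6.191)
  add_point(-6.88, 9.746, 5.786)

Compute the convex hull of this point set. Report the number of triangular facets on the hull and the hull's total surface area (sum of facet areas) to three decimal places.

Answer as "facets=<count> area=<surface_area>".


facets=18 area=763.508

Hull vertices (11/14): indices [0, 1, 2, 3, 5, 6, 7, 10, 11, 12, 13].

Triangle areas on the boundary:
  f1: (p11, p13, p3) → 51.3875
  f2: (p11, p13, p10) → 51.3241
  f3: (p6, p13, p10) → 97.4928
  f4: (p6, p7, p10) → 19.7591
  f5: (p6, p7, p13) → 33.9280
  f6: (p0, p12, p3) → 39.1396
  f7: (p0, p11, p3) → 24.3635
  f8: (p0, p11, p10) → 31.3196
  f9: (p5, p7, p10) → 71.3725
  f10: (p5, p12, p7) → 31.9784
  f11: (p5, p0, p10) → 42.7357
  f12: (p5, p0, p12) → 22.9043
  f13: (p2, p7, p13) → 30.2370
  f14: (p2, p12, p7) → 52.1154
  f15: (p1, p12, p3) → 34.1155
  f16: (p1, p2, p12) → 60.1266
  f17: (p1, p13, p3) → 25.5053
  f18: (p1, p2, p13) → 43.7031
Σ area = 763.508

Euler: V−E+F = 11−27+18 = 2.


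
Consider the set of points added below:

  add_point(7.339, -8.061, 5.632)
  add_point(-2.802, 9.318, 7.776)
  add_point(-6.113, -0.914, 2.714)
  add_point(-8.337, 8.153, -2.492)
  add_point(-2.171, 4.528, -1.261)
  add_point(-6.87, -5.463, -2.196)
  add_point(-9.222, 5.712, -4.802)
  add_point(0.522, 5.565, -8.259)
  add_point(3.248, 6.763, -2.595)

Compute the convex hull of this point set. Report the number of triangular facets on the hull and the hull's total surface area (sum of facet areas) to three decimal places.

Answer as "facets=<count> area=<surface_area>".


Hull vertices (8/9): indices [0, 1, 2, 3, 5, 6, 7, 8].

Facet areas (half cross-product norm):
  f1: (p5, p7, p6) → 60.0577
  f2: (p5, p7, p0) → 119.0190
  f3: (p3, p7, p6) → 17.9670
  f4: (p8, p1, p0) → 106.4423
  f5: (p8, p7, p0) → 52.0953
  f6: (p8, p3, p1) → 61.1055
  f7: (p8, p3, p7) → 34.3322
  f8: (p2, p1, p0) → 91.9159
  f9: (p2, p5, p0) → 52.0837
  f10: (p2, p3, p1) → 56.2468
  f11: (p2, p5, p6) → 35.0387
  f12: (p2, p3, p6) → 18.1229
Σ area = 704.427

Euler characteristic 8−18+12 = 2 ✓

facets=12 area=704.427


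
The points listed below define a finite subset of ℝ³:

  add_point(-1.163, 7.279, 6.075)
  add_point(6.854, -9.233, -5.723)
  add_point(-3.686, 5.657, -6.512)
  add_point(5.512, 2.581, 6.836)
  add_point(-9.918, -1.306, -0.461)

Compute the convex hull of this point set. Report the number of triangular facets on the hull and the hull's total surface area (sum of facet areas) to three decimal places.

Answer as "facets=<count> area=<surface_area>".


facets=6 area=544.372

5 of the 5 inputs are extreme points: [0, 1, 2, 3, 4].

Facet areas (half cross-product norm):
  f1: (p2, p1, p4) → 99.3659
  f2: (p2, p0, p4) → 67.7035
  f3: (p3, p1, p4) → 139.6430
  f4: (p3, p0, p4) → 55.7737
  f5: (p3, p2, p1) → 129.6873
  f6: (p3, p2, p0) → 52.1987
Σ area = 544.372

Euler characteristic 5−9+6 = 2 ✓


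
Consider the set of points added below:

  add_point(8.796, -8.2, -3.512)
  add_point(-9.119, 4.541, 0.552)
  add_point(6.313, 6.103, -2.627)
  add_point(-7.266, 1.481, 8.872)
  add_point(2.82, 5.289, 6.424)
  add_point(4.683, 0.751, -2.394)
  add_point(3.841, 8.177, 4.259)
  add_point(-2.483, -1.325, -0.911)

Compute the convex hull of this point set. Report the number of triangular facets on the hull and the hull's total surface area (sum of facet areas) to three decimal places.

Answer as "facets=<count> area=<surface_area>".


7 of the 8 inputs are extreme points: [0, 1, 2, 3, 4, 6, 7].

Per-facet area ½‖(b−a)×(c−a)‖:
  f1: (p3, p6, p1) → 59.3195
  f2: (p2, p0, p1) → 114.7546
  f3: (p2, p6, p1) → 53.0831
  f4: (p2, p6, p0) → 51.1786
  f5: (p7, p0, p1) → 10.6008
  f6: (p7, p3, p1) → 39.6327
  f7: (p7, p3, p0) → 57.4053
  f8: (p4, p6, p0) → 32.8748
  f9: (p4, p3, p0) → 96.9087
  f10: (p4, p3, p6) → 15.9089
Σ area = 531.667

Check V−E+F: 7 − 15 + 10 = 2.

facets=10 area=531.667


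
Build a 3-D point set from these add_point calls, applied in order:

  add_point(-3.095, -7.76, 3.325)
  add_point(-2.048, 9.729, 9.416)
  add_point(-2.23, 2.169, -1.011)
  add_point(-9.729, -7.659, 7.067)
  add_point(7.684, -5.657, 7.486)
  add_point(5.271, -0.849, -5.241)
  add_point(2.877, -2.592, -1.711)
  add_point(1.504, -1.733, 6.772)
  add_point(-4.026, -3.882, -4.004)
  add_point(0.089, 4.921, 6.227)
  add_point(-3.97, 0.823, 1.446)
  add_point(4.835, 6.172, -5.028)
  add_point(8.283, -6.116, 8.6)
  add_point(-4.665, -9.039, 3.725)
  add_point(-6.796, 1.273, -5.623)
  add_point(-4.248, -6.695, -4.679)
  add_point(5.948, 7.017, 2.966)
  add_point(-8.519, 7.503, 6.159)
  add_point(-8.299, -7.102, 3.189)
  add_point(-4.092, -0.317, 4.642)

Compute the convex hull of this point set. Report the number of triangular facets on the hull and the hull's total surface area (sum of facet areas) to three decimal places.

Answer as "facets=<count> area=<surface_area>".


11 of the 20 inputs are extreme points: [1, 3, 5, 11, 12, 13, 14, 15, 16, 17, 18].

Per-facet area ½‖(b−a)×(c−a)‖:
  f1: (p1, p12, p3) → 151.8792
  f2: (p17, p1, p3) → 54.4143
  f3: (p17, p14, p3) → 93.8870
  f4: (p17, p11, p1) → 61.8915
  f5: (p17, p11, p14) → 84.4446
  f6: (p16, p1, p12) → 76.4006
  f7: (p16, p11, p12) → 55.8414
  f8: (p16, p11, p1) → 36.7899
  f9: (p13, p12, p3) → 37.7328
  f10: (p13, p15, p3) → 23.5953
  f11: (p13, p15, p12) → 60.0652
  f12: (p18, p14, p3) → 15.2484
  f13: (p18, p15, p3) → 2.7634
  f14: (p18, p15, p14) → 37.2896
  f15: (p5, p11, p12) → 50.1566
  f16: (p5, p15, p12) → 84.3710
  f17: (p5, p11, p14) → 41.9502
  f18: (p5, p15, p14) → 45.6725
Σ area = 1014.394

Euler: V−E+F = 11−27+18 = 2.

facets=18 area=1014.394


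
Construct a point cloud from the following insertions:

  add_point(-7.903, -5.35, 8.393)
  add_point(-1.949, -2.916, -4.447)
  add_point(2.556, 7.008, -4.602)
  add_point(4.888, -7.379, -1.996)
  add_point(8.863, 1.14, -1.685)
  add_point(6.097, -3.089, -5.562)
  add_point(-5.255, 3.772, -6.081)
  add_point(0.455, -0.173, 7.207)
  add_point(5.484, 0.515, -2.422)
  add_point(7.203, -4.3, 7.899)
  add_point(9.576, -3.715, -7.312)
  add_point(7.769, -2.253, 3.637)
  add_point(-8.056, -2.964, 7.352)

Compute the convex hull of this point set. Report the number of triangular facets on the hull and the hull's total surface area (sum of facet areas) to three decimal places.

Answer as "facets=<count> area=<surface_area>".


facets=16 area=718.740

10 of the 13 inputs are extreme points: [0, 1, 2, 3, 4, 6, 7, 9, 10, 12].

Facet areas (half cross-product norm):
  f1: (p6, p2, p12) → 64.5124
  f2: (p6, p2, p10) → 55.6382
  f3: (p6, p0, p12) → 13.3338
  f4: (p7, p0, p12) → 11.3507
  f5: (p7, p9, p0) → 35.3978
  f6: (p7, p2, p12) → 59.3972
  f7: (p7, p9, p2) → 54.2287
  f8: (p4, p2, p10) → 32.9257
  f9: (p4, p9, p10) → 39.0499
  f10: (p4, p9, p2) → 44.2517
  f11: (p1, p6, p10) → 41.1125
  f12: (p1, p6, p0) → 54.1315
  f13: (p3, p1, p10) → 33.9824
  f14: (p3, p1, p0) → 61.2064
  f15: (p3, p9, p10) → 39.5274
  f16: (p3, p9, p0) → 78.6934
Σ area = 718.740

Euler: V−E+F = 10−24+16 = 2.


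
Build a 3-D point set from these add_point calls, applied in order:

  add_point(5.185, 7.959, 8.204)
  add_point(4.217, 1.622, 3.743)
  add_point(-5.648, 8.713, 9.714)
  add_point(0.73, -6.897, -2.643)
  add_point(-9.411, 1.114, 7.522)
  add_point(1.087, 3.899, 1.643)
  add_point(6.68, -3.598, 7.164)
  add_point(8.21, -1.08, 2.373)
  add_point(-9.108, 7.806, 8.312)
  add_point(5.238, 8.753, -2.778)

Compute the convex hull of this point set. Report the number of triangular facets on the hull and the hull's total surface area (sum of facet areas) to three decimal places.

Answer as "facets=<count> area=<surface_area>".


Extreme-point indices: [0, 2, 3, 4, 6, 7, 8, 9] — 8 of 10 on the boundary.

Per-facet area ½‖(b−a)×(c−a)‖:
  f1: (p3, p9, p7) → 61.4328
  f2: (p0, p9, p7) → 54.5112
  f3: (p6, p0, p7) → 31.0389
  f4: (p6, p3, p4) → 92.4490
  f5: (p6, p3, p7) → 30.1336
  f6: (p8, p3, p4) → 47.0908
  f7: (p8, p3, p9) → 142.2110
  f8: (p2, p0, p9) → 59.7890
  f9: (p2, p8, p9) → 30.1863
  f10: (p2, p6, p0) → 62.7540
  f11: (p2, p6, p4) → 72.4581
  f12: (p2, p8, p4) → 12.2871
Σ area = 696.342

Euler: V−E+F = 8−18+12 = 2.

facets=12 area=696.342


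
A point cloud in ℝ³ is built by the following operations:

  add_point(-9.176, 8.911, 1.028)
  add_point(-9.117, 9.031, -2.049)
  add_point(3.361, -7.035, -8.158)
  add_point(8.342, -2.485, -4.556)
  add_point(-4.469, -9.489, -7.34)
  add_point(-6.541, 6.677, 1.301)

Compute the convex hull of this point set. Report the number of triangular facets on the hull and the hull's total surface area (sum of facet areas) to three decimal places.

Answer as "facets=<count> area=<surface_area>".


Extreme-point indices: [0, 1, 2, 3, 4, 5] — 6 of 6 on the boundary.

Facet areas (half cross-product norm):
  f1: (p1, p3, p0) → 32.2290
  f2: (p1, p4, p0) → 29.6589
  f3: (p2, p4, p3) → 20.9008
  f4: (p2, p1, p3) → 79.5297
  f5: (p2, p1, p4) → 81.6605
  f6: (p5, p3, p0) → 13.2849
  f7: (p5, p4, p0) → 25.2420
  f8: (p5, p4, p3) → 125.4181
Σ area = 407.924

Euler: V−E+F = 6−12+8 = 2.

facets=8 area=407.924


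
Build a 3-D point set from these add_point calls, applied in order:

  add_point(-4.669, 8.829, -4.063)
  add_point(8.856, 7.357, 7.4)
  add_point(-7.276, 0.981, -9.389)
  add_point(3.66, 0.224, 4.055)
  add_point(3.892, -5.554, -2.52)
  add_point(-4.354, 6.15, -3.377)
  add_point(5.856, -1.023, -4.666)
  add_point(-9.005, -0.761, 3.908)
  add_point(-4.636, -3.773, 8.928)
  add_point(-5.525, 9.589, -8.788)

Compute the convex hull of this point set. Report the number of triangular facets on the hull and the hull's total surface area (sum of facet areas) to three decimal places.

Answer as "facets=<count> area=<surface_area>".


Hull vertices (8/10): indices [0, 1, 2, 4, 6, 7, 8, 9].

Area of each hull facet:
  f1: (p8, p1, p7) → 63.5080
  f2: (p8, p4, p1) → 113.0101
  f3: (p0, p1, p7) → 115.0785
  f4: (p0, p9, p7) → 24.5925
  f5: (p0, p9, p1) → 27.4341
  f6: (p2, p9, p7) → 59.3160
  f7: (p2, p8, p7) → 37.4271
  f8: (p2, p8, p4) → 104.4243
  f9: (p6, p4, p1) → 39.3543
  f10: (p6, p9, p1) → 120.6553
  f11: (p6, p2, p4) → 37.8143
  f12: (p6, p2, p9) → 61.9196
Σ area = 804.534

Euler: V−E+F = 8−18+12 = 2.

facets=12 area=804.534


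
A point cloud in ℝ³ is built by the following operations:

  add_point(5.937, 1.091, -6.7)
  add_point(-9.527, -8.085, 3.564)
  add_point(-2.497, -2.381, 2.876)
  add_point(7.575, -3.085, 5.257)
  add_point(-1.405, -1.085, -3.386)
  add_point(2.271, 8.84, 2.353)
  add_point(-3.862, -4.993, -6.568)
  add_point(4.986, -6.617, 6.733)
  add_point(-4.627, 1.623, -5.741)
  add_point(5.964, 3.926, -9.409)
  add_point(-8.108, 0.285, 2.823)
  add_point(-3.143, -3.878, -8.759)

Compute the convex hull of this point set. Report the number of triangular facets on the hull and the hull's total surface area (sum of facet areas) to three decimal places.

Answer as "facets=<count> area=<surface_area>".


Hull vertices (10/12): indices [0, 1, 3, 5, 6, 7, 8, 9, 10, 11].

Triangle areas on the boundary:
  f1: (p9, p5, p3) → 85.9482
  f2: (p8, p9, p5) → 67.1341
  f3: (p7, p5, p3) → 26.2221
  f4: (p10, p7, p1) → 61.7438
  f5: (p10, p7, p5) → 95.9503
  f6: (p10, p8, p1) → 38.1788
  f7: (p10, p8, p5) → 57.3173
  f8: (p11, p8, p1) → 45.2484
  f9: (p11, p8, p9) → 36.2061
  f10: (p0, p9, p3) → 11.7832
  f11: (p0, p7, p3) → 25.9337
  f12: (p0, p11, p9) → 20.2235
  f13: (p0, p11, p7) → 81.3078
  f14: (p6, p7, p1) → 85.3955
  f15: (p6, p11, p1) → 3.9842
  f16: (p6, p11, p7) → 16.4838
Σ area = 759.061

Euler: V−E+F = 10−24+16 = 2.

facets=16 area=759.061


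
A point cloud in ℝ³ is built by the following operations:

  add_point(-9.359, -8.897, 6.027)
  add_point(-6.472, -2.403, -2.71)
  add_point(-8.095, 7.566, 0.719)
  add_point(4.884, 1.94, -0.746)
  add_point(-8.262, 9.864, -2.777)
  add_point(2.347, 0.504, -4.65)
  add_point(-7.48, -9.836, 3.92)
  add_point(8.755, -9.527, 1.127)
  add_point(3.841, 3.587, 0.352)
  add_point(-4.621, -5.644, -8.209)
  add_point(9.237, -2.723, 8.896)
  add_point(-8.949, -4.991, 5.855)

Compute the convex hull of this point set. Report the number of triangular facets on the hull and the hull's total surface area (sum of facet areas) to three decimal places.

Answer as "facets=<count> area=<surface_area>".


Points on the hull: [0, 2, 3, 4, 5, 6, 7, 8, 9, 10, 11] (11 of 12).

Facet areas (half cross-product norm):
  f1: (p9, p4, p0) → 127.2943
  f2: (p7, p10, p0) → 95.5885
  f3: (p2, p4, p10) → 36.2471
  f4: (p6, p9, p0) → 14.1560
  f5: (p6, p7, p0) → 16.5815
  f6: (p6, p7, p9) → 100.3368
  f7: (p5, p9, p4) → 70.8386
  f8: (p5, p7, p9) → 65.8050
  f9: (p11, p10, p0) → 35.6522
  f10: (p11, p2, p10) → 125.4668
  f11: (p11, p4, p0) → 15.7667
  f12: (p11, p2, p4) → 16.2900
  f13: (p8, p4, p10) → 51.0903
  f14: (p3, p5, p7) → 29.8335
  f15: (p3, p7, p10) → 55.3080
  f16: (p3, p8, p10) → 12.9078
  f17: (p3, p5, p4) → 34.6304
  f18: (p3, p8, p4) → 12.2300
Σ area = 916.023

Euler characteristic 11−27+18 = 2 ✓

facets=18 area=916.023


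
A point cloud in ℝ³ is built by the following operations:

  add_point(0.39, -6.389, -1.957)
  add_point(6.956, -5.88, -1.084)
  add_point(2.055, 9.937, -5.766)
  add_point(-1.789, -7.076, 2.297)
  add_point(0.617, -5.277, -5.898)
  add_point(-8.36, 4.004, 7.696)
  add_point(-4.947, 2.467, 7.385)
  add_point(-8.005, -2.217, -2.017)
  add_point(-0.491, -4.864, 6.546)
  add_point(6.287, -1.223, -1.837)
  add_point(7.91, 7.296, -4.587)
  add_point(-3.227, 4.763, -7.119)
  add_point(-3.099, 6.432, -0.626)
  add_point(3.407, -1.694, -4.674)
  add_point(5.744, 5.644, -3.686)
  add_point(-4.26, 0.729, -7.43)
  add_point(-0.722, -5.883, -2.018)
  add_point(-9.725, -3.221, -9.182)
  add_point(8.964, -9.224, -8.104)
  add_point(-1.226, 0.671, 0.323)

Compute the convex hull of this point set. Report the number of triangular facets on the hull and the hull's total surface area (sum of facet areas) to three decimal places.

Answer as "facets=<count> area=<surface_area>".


Extreme-point indices: [1, 2, 3, 5, 6, 7, 8, 10, 11, 17, 18] — 11 of 20 on the boundary.

Area of each hull facet:
  f1: (p2, p18, p17) → 161.2998
  f2: (p3, p18, p17) → 108.6447
  f3: (p11, p2, p17) → 4.4035
  f4: (p11, p5, p17) → 82.2827
  f5: (p11, p5, p2) → 58.7394
  f6: (p10, p2, p18) → 50.3218
  f7: (p10, p5, p2) → 56.9845
  f8: (p7, p5, p17) → 20.6480
  f9: (p7, p3, p17) → 27.9429
  f10: (p7, p3, p5) → 51.6680
  f11: (p8, p3, p5) → 28.6824
  f12: (p8, p3, p18) → 33.1748
  f13: (p6, p10, p5) → 27.6968
  f14: (p6, p8, p5) → 9.1293
  f15: (p6, p8, p10) → 76.8851
  f16: (p1, p8, p10) → 72.4705
  f17: (p1, p10, p18) → 54.1727
  f18: (p1, p8, p18) → 23.5925
Σ area = 948.739

Euler: V−E+F = 11−27+18 = 2.

facets=18 area=948.739


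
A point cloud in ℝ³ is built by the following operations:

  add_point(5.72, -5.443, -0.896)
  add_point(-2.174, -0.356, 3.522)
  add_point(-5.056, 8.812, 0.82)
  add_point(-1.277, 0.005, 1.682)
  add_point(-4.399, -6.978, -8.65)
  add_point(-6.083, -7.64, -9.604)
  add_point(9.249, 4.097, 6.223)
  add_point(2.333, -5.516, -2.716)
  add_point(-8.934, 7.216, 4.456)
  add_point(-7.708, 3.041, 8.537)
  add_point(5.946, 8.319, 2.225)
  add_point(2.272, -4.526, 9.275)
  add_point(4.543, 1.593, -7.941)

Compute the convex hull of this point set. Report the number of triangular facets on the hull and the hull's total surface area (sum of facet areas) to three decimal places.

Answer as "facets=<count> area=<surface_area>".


facets=14 area=911.327

Extreme-point indices: [0, 2, 5, 6, 8, 9, 10, 11, 12] — 9 of 13 on the boundary.

Per-facet area ½‖(b−a)×(c−a)‖:
  f1: (p9, p6, p8) → 51.0274
  f2: (p9, p11, p6) → 72.1593
  f3: (p9, p5, p8) → 61.4666
  f4: (p9, p11, p5) → 125.6746
  f5: (p10, p6, p8) → 47.2045
  f6: (p10, p12, p6) → 40.1489
  f7: (p2, p5, p8) → 53.9898
  f8: (p2, p12, p5) → 104.8510
  f9: (p2, p10, p8) → 24.7245
  f10: (p2, p10, p12) → 66.8215
  f11: (p0, p11, p5) → 75.9388
  f12: (p0, p12, p5) → 68.0768
  f13: (p0, p11, p6) → 57.3349
  f14: (p0, p12, p6) → 61.9089
Σ area = 911.327

Check V−E+F: 9 − 21 + 14 = 2.


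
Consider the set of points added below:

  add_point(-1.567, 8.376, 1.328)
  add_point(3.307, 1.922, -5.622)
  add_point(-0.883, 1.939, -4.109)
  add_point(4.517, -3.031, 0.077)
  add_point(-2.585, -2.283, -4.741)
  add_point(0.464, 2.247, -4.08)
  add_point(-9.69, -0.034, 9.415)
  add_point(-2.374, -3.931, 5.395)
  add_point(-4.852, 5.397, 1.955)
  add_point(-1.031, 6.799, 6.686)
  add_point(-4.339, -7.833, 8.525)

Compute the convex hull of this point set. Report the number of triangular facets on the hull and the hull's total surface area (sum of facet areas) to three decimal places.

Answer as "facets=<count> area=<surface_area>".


Points on the hull: [0, 1, 2, 3, 4, 6, 8, 9, 10] (9 of 11).

Triangle areas on the boundary:
  f1: (p4, p1, p3) → 26.2628
  f2: (p9, p0, p6) → 30.1415
  f3: (p9, p1, p3) → 49.2183
  f4: (p9, p1, p0) → 27.3050
  f5: (p8, p0, p6) → 14.3784
  f6: (p8, p4, p6) → 53.5228
  f7: (p2, p1, p0) → 17.9775
  f8: (p2, p4, p1) → 9.7713
  f9: (p2, p8, p0) → 17.6826
  f10: (p2, p8, p4) → 17.5045
  f11: (p10, p9, p6) → 53.9262
  f12: (p10, p9, p3) → 80.9896
  f13: (p10, p4, p6) → 67.9196
  f14: (p10, p4, p3) → 55.8612
Σ area = 522.461

Check V−E+F: 9 − 21 + 14 = 2.

facets=14 area=522.461


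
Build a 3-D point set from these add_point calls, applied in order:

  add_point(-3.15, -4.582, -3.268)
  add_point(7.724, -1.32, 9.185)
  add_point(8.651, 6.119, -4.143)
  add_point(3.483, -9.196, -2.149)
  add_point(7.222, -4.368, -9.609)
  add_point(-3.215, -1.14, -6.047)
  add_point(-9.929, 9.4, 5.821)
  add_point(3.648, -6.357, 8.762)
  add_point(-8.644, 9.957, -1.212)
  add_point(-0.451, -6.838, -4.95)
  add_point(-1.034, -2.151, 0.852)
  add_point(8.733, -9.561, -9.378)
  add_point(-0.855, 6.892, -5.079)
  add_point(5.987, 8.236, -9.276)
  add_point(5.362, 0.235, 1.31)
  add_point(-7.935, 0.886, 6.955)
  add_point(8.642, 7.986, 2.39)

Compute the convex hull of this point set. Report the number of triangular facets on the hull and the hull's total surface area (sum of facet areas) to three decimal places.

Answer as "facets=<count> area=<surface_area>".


14 of the 17 inputs are extreme points: [0, 1, 2, 3, 4, 5, 6, 7, 8, 9, 11, 13, 15, 16].

Per-facet area ½‖(b−a)×(c−a)‖:
  f1: (p16, p1, p6) → 108.6070
  f2: (p16, p8, p6) → 63.6693
  f3: (p16, p1, p11) → 114.7992
  f4: (p7, p1, p11) → 62.0243
  f5: (p13, p16, p8) → 96.6818
  f6: (p2, p16, p11) → 46.3325
  f7: (p2, p13, p11) → 50.7974
  f8: (p2, p13, p16) → 14.8092
  f9: (p3, p7, p11) → 31.2927
  f10: (p15, p8, p6) → 31.2055
  f11: (p15, p0, p8) → 75.1410
  f12: (p15, p1, p6) → 65.3257
  f13: (p15, p7, p1) → 44.3693
  f14: (p15, p3, p7) → 77.6872
  f15: (p15, p3, p0) → 45.8090
  f16: (p5, p13, p8) → 87.6483
  f17: (p5, p0, p8) → 26.5253
  f18: (p9, p3, p11) → 24.0190
  f19: (p9, p3, p0) → 8.8470
  f20: (p9, p5, p11) → 28.7296
  f21: (p9, p5, p0) → 8.4695
  f22: (p4, p13, p11) → 6.7400
  f23: (p4, p5, p11) → 26.7567
  f24: (p4, p5, p13) → 67.4407
Σ area = 1213.727

Euler characteristic 14−36+24 = 2 ✓

facets=24 area=1213.727


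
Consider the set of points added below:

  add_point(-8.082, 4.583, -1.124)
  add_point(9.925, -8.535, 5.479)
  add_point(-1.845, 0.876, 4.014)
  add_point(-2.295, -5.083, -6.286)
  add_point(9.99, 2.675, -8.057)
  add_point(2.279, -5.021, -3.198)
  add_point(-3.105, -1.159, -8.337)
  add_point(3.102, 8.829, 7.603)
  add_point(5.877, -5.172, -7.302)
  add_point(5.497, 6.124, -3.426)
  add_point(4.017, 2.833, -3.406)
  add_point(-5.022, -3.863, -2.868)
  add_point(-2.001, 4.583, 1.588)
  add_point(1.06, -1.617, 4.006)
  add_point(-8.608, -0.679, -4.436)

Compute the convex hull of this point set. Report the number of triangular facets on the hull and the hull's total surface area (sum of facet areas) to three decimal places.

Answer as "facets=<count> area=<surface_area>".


facets=18 area=849.629

Extreme-point indices: [0, 1, 2, 3, 4, 6, 7, 8, 9, 11, 14] — 11 of 15 on the boundary.

Area of each hull facet:
  f1: (p7, p1, p4) → 142.7682
  f2: (p8, p1, p4) → 60.6813
  f3: (p6, p8, p4) → 43.9163
  f4: (p6, p0, p14) → 20.1432
  f5: (p9, p7, p4) → 23.1590
  f6: (p9, p0, p7) → 75.7977
  f7: (p9, p6, p4) → 44.7388
  f8: (p9, p6, p0) → 62.0616
  f9: (p2, p7, p1) → 75.7198
  f10: (p2, p0, p7) → 43.4721
  f11: (p2, p11, p1) → 67.6601
  f12: (p2, p0, p14) → 27.7345
  f13: (p2, p11, p14) → 22.2707
  f14: (p3, p6, p8) → 18.3728
  f15: (p3, p8, p1) → 55.9943
  f16: (p3, p11, p1) → 39.2687
  f17: (p3, p6, p14) → 15.1969
  f18: (p3, p11, p14) → 10.6727
Σ area = 849.629

Euler: V−E+F = 11−27+18 = 2.


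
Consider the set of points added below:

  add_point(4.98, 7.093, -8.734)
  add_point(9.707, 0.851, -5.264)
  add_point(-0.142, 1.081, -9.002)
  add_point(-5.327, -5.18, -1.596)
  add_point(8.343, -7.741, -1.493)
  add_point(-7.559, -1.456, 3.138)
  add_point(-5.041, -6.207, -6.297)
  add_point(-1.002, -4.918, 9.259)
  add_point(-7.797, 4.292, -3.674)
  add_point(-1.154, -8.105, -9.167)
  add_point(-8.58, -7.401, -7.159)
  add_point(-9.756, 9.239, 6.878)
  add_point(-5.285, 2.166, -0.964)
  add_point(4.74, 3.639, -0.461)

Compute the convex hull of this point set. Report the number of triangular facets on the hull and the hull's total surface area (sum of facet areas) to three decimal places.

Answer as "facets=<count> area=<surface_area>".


facets=18 area=1037.745

Hull vertices (11/14): indices [0, 1, 2, 4, 5, 7, 8, 9, 10, 11, 13].

Facet areas (half cross-product norm):
  f1: (p0, p9, p1) → 62.3942
  f2: (p13, p7, p11) → 109.4242
  f3: (p13, p7, p1) → 46.1062
  f4: (p13, p0, p11) → 73.7288
  f5: (p13, p0, p1) → 29.5185
  f6: (p5, p7, p11) → 53.6170
  f7: (p4, p9, p1) → 57.5537
  f8: (p4, p7, p1) → 67.3012
  f9: (p8, p0, p11) → 76.3241
  f10: (p10, p4, p9) → 38.3883
  f11: (p10, p4, p7) → 119.9534
  f12: (p10, p5, p7) → 51.8430
  f13: (p10, p5, p11) → 47.4321
  f14: (p10, p8, p11) → 55.2527
  f15: (p2, p8, p0) → 37.8646
  f16: (p2, p10, p8) → 54.8461
  f17: (p2, p0, p9) → 20.4985
  f18: (p2, p10, p9) → 35.6987
Σ area = 1037.745

Euler: V−E+F = 11−27+18 = 2.


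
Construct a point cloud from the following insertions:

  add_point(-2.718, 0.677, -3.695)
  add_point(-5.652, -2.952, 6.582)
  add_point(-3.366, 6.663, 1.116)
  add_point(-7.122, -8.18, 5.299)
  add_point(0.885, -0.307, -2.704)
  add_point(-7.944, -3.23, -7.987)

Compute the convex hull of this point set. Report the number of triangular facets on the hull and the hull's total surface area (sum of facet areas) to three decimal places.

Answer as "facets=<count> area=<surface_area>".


Extreme-point indices: [0, 1, 2, 3, 4, 5] — 6 of 6 on the boundary.

Per-facet area ½‖(b−a)×(c−a)‖:
  f1: (p3, p4, p5) → 69.1173
  f2: (p0, p4, p5) → 11.6264
  f3: (p0, p2, p5) → 22.1962
  f4: (p0, p2, p4) → 14.7900
  f5: (p1, p2, p5) → 75.1821
  f6: (p1, p3, p5) → 39.4413
  f7: (p1, p2, p4) → 47.5302
  f8: (p1, p3, p4) → 32.0188
Σ area = 311.902

Check V−E+F: 6 − 12 + 8 = 2.

facets=8 area=311.902


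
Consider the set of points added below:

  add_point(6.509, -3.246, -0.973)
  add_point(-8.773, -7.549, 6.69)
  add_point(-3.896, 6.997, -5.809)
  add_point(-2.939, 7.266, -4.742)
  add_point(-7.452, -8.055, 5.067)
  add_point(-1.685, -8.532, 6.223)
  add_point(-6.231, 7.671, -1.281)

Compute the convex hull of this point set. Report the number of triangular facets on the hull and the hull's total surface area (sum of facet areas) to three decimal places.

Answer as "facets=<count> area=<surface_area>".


facets=10 area=422.588

Hull vertices (7/7): indices [0, 1, 2, 3, 4, 5, 6].

Facet areas (half cross-product norm):
  f1: (p2, p6, p1) → 41.7042
  f2: (p5, p6, p1) → 62.1811
  f3: (p5, p6, p0) → 99.2189
  f4: (p4, p2, p1) → 18.9737
  f5: (p4, p2, p0) → 118.0567
  f6: (p4, p5, p1) → 5.6037
  f7: (p4, p5, p0) → 30.7740
  f8: (p3, p6, p0) → 33.2380
  f9: (p3, p2, p0) → 9.3580
  f10: (p3, p2, p6) → 3.4802
Σ area = 422.588

Check V−E+F: 7 − 15 + 10 = 2.


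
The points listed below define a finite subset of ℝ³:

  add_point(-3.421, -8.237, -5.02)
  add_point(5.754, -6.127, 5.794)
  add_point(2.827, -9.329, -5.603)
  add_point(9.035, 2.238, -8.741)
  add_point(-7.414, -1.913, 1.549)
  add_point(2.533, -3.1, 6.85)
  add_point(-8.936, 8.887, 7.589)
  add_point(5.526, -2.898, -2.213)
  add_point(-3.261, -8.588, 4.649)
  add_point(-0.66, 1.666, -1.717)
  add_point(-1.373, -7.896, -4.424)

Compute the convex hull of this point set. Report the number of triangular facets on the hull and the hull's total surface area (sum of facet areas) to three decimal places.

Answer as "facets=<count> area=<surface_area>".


facets=12 area=764.353

8 of the 11 inputs are extreme points: [0, 1, 2, 3, 4, 5, 6, 8].

Area of each hull facet:
  f1: (p0, p3, p6) → 180.5933
  f2: (p0, p2, p3) → 40.6444
  f3: (p1, p2, p3) → 81.7228
  f4: (p5, p3, p6) → 146.6819
  f5: (p5, p1, p3) → 38.8276
  f6: (p8, p5, p1) → 18.8103
  f7: (p8, p0, p2) → 30.7441
  f8: (p8, p1, p2) → 52.3035
  f9: (p8, p5, p6) → 68.7360
  f10: (p4, p0, p6) → 24.4643
  f11: (p4, p8, p6) → 43.4102
  f12: (p4, p8, p0) → 37.4140
Σ area = 764.353

Check V−E+F: 8 − 18 + 12 = 2.


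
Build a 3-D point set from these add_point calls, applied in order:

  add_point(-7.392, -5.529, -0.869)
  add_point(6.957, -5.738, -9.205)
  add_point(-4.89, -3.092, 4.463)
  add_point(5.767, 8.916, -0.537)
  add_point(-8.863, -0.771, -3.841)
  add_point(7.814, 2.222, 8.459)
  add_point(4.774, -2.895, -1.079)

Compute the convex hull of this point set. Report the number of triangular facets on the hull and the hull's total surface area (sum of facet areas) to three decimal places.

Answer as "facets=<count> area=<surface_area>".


Points on the hull: [0, 1, 2, 3, 4, 5, 6] (7 of 7).

Per-facet area ½‖(b−a)×(c−a)‖:
  f1: (p3, p1, p4) → 131.7154
  f2: (p3, p1, p5) → 96.6153
  f3: (p0, p1, p4) → 48.1063
  f4: (p2, p0, p1) → 52.6981
  f5: (p2, p0, p4) → 18.0531
  f6: (p2, p3, p4) → 78.6658
  f7: (p2, p3, p5) → 80.6489
  f8: (p6, p1, p5) → 25.8566
  f9: (p6, p2, p5) → 61.6174
  f10: (p6, p2, p1) → 37.0576
Σ area = 631.035

Check V−E+F: 7 − 15 + 10 = 2.

facets=10 area=631.035


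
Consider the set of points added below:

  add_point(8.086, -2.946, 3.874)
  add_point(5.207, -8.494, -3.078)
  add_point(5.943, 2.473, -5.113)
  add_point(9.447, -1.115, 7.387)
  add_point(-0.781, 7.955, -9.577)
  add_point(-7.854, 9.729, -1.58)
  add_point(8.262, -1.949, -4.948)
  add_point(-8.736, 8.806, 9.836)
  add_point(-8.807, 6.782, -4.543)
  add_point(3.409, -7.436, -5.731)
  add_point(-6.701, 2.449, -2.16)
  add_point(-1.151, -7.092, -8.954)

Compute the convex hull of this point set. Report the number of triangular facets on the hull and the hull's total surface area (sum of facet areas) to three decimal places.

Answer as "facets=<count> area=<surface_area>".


Extreme-point indices: [1, 2, 3, 4, 5, 6, 7, 8, 9, 10, 11] — 11 of 12 on the boundary.

Area of each hull facet:
  f1: (p7, p1, p3) → 140.2507
  f2: (p7, p4, p3) → 194.6445
  f3: (p11, p4, p8) → 70.9177
  f4: (p11, p7, p1) → 111.1652
  f5: (p6, p1, p3) → 45.8014
  f6: (p6, p11, p4) → 76.8273
  f7: (p5, p4, p8) → 20.3705
  f8: (p5, p7, p8) → 19.4188
  f9: (p5, p7, p4) → 39.5588
  f10: (p10, p7, p8) → 36.8570
  f11: (p10, p11, p8) → 29.5632
  f12: (p10, p11, p7) → 45.0364
  f13: (p2, p4, p3) → 43.1884
  f14: (p2, p6, p3) → 31.0193
  f15: (p2, p6, p4) → 13.5083
  f16: (p9, p11, p1) → 3.9891
  f17: (p9, p6, p1) → 12.1780
  f18: (p9, p6, p11) → 17.1786
Σ area = 951.473

Check V−E+F: 11 − 27 + 18 = 2.

facets=18 area=951.473


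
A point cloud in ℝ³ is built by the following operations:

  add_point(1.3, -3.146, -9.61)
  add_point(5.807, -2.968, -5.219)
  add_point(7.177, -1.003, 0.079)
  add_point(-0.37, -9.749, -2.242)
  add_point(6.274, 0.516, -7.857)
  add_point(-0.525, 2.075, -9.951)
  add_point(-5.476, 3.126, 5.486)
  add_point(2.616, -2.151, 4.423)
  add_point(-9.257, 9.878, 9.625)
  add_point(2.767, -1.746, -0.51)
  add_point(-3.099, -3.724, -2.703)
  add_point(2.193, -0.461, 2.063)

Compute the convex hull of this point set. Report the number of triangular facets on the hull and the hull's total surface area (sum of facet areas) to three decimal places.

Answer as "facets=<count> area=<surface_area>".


Hull vertices (9/12): indices [0, 1, 2, 3, 4, 5, 7, 8, 10].

Facet areas (half cross-product norm):
  f1: (p7, p2, p8) → 47.0568
  f2: (p7, p3, p8) → 81.4291
  f3: (p7, p3, p2) → 33.5748
  f4: (p4, p2, p8) → 86.2155
  f5: (p4, p5, p8) → 81.6512
  f6: (p10, p3, p8) → 44.2117
  f7: (p10, p5, p8) → 92.3232
  f8: (p1, p3, p2) → 27.8741
  f9: (p1, p4, p2) → 12.3579
  f10: (p0, p4, p5) → 17.1510
  f11: (p0, p10, p3) → 27.0836
  f12: (p0, p10, p5) → 22.7061
  f13: (p0, p1, p3) → 29.2830
  f14: (p0, p1, p4) → 13.1045
Σ area = 616.023

Euler characteristic 9−21+14 = 2 ✓

facets=14 area=616.023


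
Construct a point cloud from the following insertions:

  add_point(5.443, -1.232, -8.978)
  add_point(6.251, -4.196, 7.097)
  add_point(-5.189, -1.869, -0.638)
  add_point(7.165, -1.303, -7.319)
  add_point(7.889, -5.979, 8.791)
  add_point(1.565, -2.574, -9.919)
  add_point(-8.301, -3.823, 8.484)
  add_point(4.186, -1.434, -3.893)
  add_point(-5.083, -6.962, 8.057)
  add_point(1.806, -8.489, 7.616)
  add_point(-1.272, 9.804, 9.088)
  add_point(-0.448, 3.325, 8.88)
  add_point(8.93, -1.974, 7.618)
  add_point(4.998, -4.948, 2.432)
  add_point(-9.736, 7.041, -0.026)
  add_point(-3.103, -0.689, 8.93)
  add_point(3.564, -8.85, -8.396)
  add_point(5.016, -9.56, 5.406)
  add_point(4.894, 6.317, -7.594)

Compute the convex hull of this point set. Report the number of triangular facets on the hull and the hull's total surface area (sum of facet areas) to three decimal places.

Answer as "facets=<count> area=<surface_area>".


Hull vertices (15/19): indices [0, 2, 3, 4, 5, 6, 8, 9, 10, 12, 14, 15, 16, 17, 18].

Per-facet area ½‖(b−a)×(c−a)‖:
  f1: (p18, p5, p14) → 79.6272
  f2: (p3, p18, p12) → 59.5257
  f3: (p10, p6, p14) → 83.1991
  f4: (p10, p18, p14) → 101.6562
  f5: (p10, p18, p12) → 126.4424
  f6: (p4, p3, p12) → 31.0483
  f7: (p4, p10, p12) → 28.8048
  f8: (p2, p5, p14) → 53.5305
  f9: (p2, p6, p14) → 49.2654
  f10: (p16, p2, p5) → 38.8264
  f11: (p16, p2, p6) → 52.0242
  f12: (p16, p4, p17) → 31.4059
  f13: (p16, p4, p3) → 70.3653
  f14: (p0, p18, p5) → 15.5149
  f15: (p0, p3, p18) → 9.1943
  f16: (p0, p16, p5) → 14.2261
  f17: (p0, p16, p3) → 9.3709
  f18: (p8, p4, p6) → 22.3139
  f19: (p8, p16, p17) → 74.0815
  f20: (p8, p16, p6) → 36.9270
  f21: (p15, p10, p6) → 24.4917
  f22: (p15, p4, p6) → 31.1155
  f23: (p15, p4, p10) → 62.5212
  f24: (p9, p4, p17) → 11.4793
  f25: (p9, p8, p17) → 7.1632
  f26: (p9, p8, p4) → 14.3451
Σ area = 1138.466

Euler characteristic 15−39+26 = 2 ✓

facets=26 area=1138.466


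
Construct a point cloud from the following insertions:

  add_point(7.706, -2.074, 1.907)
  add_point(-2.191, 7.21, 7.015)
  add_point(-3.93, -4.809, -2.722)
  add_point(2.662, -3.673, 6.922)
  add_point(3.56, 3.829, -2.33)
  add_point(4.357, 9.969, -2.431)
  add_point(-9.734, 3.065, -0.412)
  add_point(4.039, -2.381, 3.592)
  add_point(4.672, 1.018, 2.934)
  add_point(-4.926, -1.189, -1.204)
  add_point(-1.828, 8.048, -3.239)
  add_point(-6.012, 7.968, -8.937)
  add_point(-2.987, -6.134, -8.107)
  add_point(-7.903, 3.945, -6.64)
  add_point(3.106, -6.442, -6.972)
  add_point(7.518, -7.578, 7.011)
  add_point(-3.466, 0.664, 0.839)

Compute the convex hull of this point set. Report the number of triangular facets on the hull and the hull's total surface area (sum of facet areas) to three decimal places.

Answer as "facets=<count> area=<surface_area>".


Extreme-point indices: [0, 1, 2, 3, 5, 6, 11, 12, 13, 14, 15] — 11 of 17 on the boundary.

Facet areas (half cross-product norm):
  f1: (p15, p5, p0) → 23.2496
  f2: (p15, p1, p5) → 103.9272
  f3: (p11, p1, p6) → 59.3025
  f4: (p11, p1, p5) → 73.0614
  f5: (p14, p5, p0) → 72.1884
  f6: (p14, p15, p0) → 39.6764
  f7: (p14, p15, p12) → 40.2201
  f8: (p14, p11, p5) → 98.9565
  f9: (p14, p11, p12) → 43.2270
  f10: (p3, p1, p6) → 67.5782
  f11: (p3, p15, p1) → 16.9673
  f12: (p13, p12, p6) → 36.7531
  f13: (p13, p11, p6) → 12.4539
  f14: (p13, p11, p12) → 24.6217
  f15: (p2, p15, p12) → 38.5591
  f16: (p2, p3, p15) → 33.6954
  f17: (p2, p12, p6) → 24.4601
  f18: (p2, p3, p6) → 58.8780
Σ area = 867.776

Check V−E+F: 11 − 27 + 18 = 2.

facets=18 area=867.776


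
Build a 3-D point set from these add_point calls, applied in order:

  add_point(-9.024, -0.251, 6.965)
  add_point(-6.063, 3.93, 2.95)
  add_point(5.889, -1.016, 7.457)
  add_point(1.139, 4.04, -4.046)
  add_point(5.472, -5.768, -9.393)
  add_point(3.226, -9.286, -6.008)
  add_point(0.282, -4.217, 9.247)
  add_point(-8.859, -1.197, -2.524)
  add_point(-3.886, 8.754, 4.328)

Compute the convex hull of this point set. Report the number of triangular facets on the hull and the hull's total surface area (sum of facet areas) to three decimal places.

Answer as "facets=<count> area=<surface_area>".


facets=12 area=716.314

Extreme-point indices: [0, 2, 3, 4, 5, 6, 7, 8] — 8 of 9 on the boundary.

Per-facet area ½‖(b−a)×(c−a)‖:
  f1: (p7, p8, p0) → 50.2718
  f2: (p6, p8, p0) → 55.3850
  f3: (p6, p8, p2) → 46.6150
  f4: (p3, p7, p8) → 58.7065
  f5: (p3, p7, p4) → 68.2283
  f6: (p3, p8, p2) → 68.6575
  f7: (p3, p4, p2) → 80.3585
  f8: (p5, p4, p2) → 42.7362
  f9: (p5, p6, p2) → 52.9805
  f10: (p5, p7, p4) → 39.8373
  f11: (p5, p7, p0) → 68.0389
  f12: (p5, p6, p0) → 84.4985
Σ area = 716.314

Check V−E+F: 8 − 18 + 12 = 2.


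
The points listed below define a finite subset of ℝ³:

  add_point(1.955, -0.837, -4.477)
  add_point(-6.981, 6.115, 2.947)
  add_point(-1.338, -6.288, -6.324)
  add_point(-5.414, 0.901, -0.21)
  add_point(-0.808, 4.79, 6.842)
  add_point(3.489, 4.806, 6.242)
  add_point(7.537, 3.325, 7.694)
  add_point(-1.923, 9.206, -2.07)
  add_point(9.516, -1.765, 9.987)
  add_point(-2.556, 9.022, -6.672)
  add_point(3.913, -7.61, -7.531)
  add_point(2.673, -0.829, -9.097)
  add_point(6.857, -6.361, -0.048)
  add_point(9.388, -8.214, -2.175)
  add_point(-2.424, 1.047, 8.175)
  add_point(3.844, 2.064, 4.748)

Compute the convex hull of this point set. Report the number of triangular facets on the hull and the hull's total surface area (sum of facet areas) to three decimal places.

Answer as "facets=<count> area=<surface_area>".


Hull vertices (14/16): indices [1, 2, 3, 4, 5, 6, 7, 8, 9, 10, 11, 12, 13, 14].

Area of each hull facet:
  f1: (p6, p13, p8) → 40.7028
  f2: (p6, p11, p13) → 91.7342
  f3: (p9, p7, p1) → 15.2500
  f4: (p9, p6, p7) → 23.7600
  f5: (p9, p6, p11) → 98.6120
  f6: (p2, p9, p11) → 39.6841
  f7: (p12, p13, p8) → 18.1409
  f8: (p12, p14, p8) → 67.9127
  f9: (p12, p2, p13) → 19.1951
  f10: (p12, p2, p14) → 73.4943
  f11: (p4, p7, p1) → 28.5541
  f12: (p4, p14, p1) → 15.9097
  f13: (p4, p14, p8) → 26.4029
  f14: (p4, p6, p8) → 21.6318
  f15: (p3, p14, p1) → 25.6482
  f16: (p3, p2, p14) → 41.1299
  f17: (p3, p9, p1) → 32.7285
  f18: (p3, p2, p9) → 55.2114
  f19: (p10, p11, p13) → 25.3884
  f20: (p10, p2, p13) → 17.9157
  f21: (p10, p2, p11) → 18.3946
  f22: (p5, p6, p7) → 14.1075
  f23: (p5, p4, p7) → 21.7095
  f24: (p5, p4, p6) → 5.4132
Σ area = 838.632

Euler characteristic 14−36+24 = 2 ✓

facets=24 area=838.632


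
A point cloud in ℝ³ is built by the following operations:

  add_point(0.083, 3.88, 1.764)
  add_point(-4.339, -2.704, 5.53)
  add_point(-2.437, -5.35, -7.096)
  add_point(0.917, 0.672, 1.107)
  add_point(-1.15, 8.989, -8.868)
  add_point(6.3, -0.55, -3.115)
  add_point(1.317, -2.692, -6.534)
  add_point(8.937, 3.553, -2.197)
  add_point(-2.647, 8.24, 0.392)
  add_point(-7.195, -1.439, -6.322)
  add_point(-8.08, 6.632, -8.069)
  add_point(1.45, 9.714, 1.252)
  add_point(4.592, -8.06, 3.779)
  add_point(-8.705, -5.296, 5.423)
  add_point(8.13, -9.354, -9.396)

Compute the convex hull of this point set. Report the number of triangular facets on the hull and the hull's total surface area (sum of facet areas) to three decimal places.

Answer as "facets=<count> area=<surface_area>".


11 of the 15 inputs are extreme points: [1, 2, 4, 7, 8, 9, 10, 11, 12, 13, 14].

Triangle areas on the boundary:
  f1: (p12, p14, p13) → 86.4835
  f2: (p12, p14, p7) → 85.6163
  f3: (p12, p11, p7) → 70.2246
  f4: (p9, p10, p13) → 45.1858
  f5: (p8, p11, p13) → 28.2610
  f6: (p8, p10, p13) → 79.5016
  f7: (p8, p10, p11) → 16.0040
  f8: (p4, p14, p7) → 97.8725
  f9: (p4, p10, p14) → 74.9415
  f10: (p4, p11, p7) → 52.9670
  f11: (p4, p10, p11) → 38.1192
  f12: (p1, p11, p13) → 22.7164
  f13: (p1, p12, p13) → 23.7437
  f14: (p1, p12, p11) → 75.6983
  f15: (p2, p10, p14) → 55.5663
  f16: (p2, p9, p10) → 19.1890
  f17: (p2, p14, p13) → 65.1834
  f18: (p2, p9, p13) → 38.6497
Σ area = 975.924

Euler characteristic 11−27+18 = 2 ✓

facets=18 area=975.924
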